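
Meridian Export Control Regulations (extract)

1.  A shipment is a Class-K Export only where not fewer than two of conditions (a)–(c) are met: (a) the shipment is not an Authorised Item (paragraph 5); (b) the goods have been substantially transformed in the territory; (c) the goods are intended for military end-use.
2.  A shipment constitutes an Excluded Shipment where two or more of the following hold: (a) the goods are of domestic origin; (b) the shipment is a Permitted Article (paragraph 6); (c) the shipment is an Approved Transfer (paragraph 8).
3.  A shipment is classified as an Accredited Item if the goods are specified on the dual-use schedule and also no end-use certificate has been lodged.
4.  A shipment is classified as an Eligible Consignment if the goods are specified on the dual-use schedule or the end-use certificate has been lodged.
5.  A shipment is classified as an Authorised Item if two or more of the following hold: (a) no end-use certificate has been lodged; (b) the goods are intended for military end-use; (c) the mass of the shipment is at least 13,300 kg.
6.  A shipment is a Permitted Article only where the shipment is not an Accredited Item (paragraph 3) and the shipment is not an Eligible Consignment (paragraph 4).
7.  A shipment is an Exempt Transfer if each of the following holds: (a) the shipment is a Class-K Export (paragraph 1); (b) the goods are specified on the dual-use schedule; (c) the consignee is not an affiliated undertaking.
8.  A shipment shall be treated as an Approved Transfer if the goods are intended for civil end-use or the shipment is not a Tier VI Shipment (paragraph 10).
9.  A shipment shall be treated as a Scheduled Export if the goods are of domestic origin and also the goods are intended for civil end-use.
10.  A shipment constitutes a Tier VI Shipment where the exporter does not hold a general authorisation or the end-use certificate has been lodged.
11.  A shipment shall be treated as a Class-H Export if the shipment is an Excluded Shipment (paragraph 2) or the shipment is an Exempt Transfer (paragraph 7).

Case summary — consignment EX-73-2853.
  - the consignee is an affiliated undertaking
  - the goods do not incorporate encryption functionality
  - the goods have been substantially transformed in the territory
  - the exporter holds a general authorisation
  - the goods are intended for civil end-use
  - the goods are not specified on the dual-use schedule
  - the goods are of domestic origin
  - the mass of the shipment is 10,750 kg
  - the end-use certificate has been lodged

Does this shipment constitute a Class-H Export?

Yes

paragraph 3 — Accredited Item: [the goods are specified on the dual-use schedule? no] AND [no end-use certificate has been lodged? no] → not satisfied.
paragraph 4 — Eligible Consignment: [the goods are specified on the dual-use schedule? no] OR [the end-use certificate has been lodged? yes] → satisfied.
paragraph 6 — Permitted Article: [not an Accredited Item (paragraph 3)? yes] AND [not an Eligible Consignment (paragraph 4)? no] → not satisfied.
paragraph 10 — Tier VI Shipment: [the exporter does not hold a general authorisation? no] OR [the end-use certificate has been lodged? yes] → satisfied.
paragraph 8 — Approved Transfer: [the goods are intended for civil end-use? yes] OR [not a Tier VI Shipment (paragraph 10)? no] → satisfied.
paragraph 2 — Excluded Shipment: the goods are of domestic origin? yes; Permitted Article (paragraph 6)? no; Approved Transfer (paragraph 8)? yes — 2 of 3 hold (need ≥2) → satisfied.
paragraph 5 — Authorised Item: no end-use certificate has been lodged? no; the goods are intended for military end-use? no; mass of the shipment: 10,750 kg ≥ 13,300 kg? no — 0 of 3 hold (need ≥2) → not satisfied.
paragraph 1 — Class-K Export: not an Authorised Item (paragraph 5)? yes; the goods have been substantially transformed in the territory? yes; the goods are intended for military end-use? no — 2 of 3 hold (need ≥2) → satisfied.
paragraph 7 — Exempt Transfer: [Class-K Export (paragraph 1)? yes] AND [the goods are specified on the dual-use schedule? no] AND [the consignee is not an affiliated undertaking? no] → not satisfied.
paragraph 11 — Class-H Export: [Excluded Shipment (paragraph 2)? yes] OR [Exempt Transfer (paragraph 7)? no] → satisfied.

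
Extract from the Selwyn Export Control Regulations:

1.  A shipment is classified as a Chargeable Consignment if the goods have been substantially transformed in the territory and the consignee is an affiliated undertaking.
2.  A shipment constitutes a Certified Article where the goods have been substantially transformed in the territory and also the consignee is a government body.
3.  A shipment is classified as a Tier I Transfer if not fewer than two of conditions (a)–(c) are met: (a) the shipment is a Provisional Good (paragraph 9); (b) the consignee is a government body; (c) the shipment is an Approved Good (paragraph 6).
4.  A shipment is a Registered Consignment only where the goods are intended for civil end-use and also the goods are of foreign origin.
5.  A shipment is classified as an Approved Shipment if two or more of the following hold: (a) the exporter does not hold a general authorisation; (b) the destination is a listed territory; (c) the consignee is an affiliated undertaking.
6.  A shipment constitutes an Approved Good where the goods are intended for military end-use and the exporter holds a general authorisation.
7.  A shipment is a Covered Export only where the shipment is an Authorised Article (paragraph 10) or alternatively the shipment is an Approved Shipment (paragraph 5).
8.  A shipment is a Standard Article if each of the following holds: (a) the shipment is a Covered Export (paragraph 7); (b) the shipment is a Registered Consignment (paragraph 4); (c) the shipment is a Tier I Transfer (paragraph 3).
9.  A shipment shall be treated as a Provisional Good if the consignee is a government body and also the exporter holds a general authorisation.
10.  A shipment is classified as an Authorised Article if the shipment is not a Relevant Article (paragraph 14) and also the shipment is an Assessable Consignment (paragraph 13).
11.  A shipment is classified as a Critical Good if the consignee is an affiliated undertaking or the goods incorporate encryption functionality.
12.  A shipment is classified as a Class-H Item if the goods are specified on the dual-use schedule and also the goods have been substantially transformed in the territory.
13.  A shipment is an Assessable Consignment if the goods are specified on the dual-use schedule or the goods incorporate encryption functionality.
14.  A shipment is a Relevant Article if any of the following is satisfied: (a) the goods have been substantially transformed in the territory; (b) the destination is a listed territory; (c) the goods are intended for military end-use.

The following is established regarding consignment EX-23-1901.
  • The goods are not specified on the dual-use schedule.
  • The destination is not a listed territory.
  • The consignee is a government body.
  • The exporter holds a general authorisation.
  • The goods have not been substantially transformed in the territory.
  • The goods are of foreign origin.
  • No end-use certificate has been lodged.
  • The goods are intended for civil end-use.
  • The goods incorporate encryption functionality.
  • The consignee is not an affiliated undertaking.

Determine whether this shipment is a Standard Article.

Under paragraph 14: the goods have been substantially transformed in the territory? no; or the destination is a listed territory? no; or the goods are intended for military end-use? no. So the shipment is not a Relevant Article.
Under paragraph 13: the goods are specified on the dual-use schedule? no; or the goods incorporate encryption functionality? yes. So the shipment is an Assessable Consignment.
Under paragraph 10: not a Relevant Article (paragraph 14)? yes; and Assessable Consignment (paragraph 13)? yes. So the shipment is an Authorised Article.
Under paragraph 5: the exporter does not hold a general authorisation? no; the destination is a listed territory? no; the consignee is an affiliated undertaking? no — 0 of 3 hold (need ≥2) → not satisfied.
Under paragraph 7: Authorised Article (paragraph 10)? yes; or Approved Shipment (paragraph 5)? no. So the shipment is a Covered Export.
Under paragraph 4: the goods are intended for civil end-use? yes; and the goods are of foreign origin? yes. So the shipment is a Registered Consignment.
Under paragraph 9: the consignee is a government body? yes; and the exporter holds a general authorisation? yes. So the shipment is a Provisional Good.
Under paragraph 6: the goods are intended for military end-use? no; and the exporter holds a general authorisation? yes. So the shipment is not an Approved Good.
Under paragraph 3: Provisional Good (paragraph 9)? yes; the consignee is a government body? yes; Approved Good (paragraph 6)? no — 2 of 3 hold (need ≥2) → satisfied.
Under paragraph 8: Covered Export (paragraph 7)? yes; and Registered Consignment (paragraph 4)? yes; and Tier I Transfer (paragraph 3)? yes. So the shipment is a Standard Article.

Yes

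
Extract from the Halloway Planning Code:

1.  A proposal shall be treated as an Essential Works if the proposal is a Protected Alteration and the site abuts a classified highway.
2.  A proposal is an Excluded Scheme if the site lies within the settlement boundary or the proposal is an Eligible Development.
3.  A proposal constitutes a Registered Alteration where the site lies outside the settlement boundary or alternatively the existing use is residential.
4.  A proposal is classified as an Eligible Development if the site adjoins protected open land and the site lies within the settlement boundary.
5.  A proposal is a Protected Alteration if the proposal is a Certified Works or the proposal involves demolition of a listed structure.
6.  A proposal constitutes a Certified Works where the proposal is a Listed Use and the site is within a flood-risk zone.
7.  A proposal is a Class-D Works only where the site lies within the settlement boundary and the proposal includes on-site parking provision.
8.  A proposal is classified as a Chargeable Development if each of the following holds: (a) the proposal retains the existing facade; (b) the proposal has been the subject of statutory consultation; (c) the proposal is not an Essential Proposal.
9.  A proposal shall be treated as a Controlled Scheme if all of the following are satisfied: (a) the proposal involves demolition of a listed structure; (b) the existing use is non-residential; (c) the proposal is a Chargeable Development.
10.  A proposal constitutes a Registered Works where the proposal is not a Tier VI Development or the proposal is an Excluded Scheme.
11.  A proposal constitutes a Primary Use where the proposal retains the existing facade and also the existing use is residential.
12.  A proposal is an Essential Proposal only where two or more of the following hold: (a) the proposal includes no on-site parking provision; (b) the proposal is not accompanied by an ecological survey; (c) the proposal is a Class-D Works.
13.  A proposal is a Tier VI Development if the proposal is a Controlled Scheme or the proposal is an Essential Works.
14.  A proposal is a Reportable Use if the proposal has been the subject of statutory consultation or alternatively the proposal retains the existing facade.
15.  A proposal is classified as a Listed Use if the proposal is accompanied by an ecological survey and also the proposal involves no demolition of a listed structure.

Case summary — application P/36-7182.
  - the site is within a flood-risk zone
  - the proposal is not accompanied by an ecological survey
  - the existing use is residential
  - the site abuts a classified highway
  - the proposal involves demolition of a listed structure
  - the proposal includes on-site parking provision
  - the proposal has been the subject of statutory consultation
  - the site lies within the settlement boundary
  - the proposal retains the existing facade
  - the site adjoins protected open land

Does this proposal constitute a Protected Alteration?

paragraph 15 — Listed Use: [the proposal is accompanied by an ecological survey? no] AND [the proposal involves no demolition of a listed structure? no] → not satisfied.
paragraph 6 — Certified Works: [Listed Use (paragraph 15)? no] AND [the site is within a flood-risk zone? yes] → not satisfied.
paragraph 5 — Protected Alteration: [Certified Works (paragraph 6)? no] OR [the proposal involves demolition of a listed structure? yes] → satisfied.

Yes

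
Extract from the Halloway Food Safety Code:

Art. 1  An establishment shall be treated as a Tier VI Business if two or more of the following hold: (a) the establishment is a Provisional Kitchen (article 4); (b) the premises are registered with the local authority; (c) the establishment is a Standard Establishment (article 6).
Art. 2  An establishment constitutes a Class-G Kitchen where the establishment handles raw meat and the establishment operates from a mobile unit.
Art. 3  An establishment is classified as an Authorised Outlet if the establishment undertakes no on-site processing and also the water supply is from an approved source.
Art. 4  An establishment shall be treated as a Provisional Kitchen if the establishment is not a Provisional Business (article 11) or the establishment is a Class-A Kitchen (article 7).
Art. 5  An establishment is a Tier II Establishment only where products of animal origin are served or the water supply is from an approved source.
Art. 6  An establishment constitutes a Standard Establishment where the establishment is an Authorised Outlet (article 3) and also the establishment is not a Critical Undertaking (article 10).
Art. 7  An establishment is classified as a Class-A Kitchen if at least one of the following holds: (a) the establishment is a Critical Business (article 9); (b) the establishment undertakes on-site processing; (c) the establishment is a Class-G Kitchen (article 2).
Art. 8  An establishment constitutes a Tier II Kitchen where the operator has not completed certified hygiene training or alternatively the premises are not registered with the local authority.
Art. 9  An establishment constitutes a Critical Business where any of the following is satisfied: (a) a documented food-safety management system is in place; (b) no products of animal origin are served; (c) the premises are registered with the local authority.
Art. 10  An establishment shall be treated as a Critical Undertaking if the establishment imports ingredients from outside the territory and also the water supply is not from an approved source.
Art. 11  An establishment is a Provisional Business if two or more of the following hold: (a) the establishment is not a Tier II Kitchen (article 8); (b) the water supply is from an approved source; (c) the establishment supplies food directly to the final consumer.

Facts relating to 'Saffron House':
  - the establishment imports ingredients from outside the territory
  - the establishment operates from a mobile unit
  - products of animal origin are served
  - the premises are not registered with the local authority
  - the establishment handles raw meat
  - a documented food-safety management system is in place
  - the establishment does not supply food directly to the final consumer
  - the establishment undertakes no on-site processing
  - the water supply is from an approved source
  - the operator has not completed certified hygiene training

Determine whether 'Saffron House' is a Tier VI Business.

article 8 — Tier II Kitchen: [the operator has not completed certified hygiene training? yes] OR [the premises are not registered with the local authority? yes] → satisfied.
article 11 — Provisional Business: not a Tier II Kitchen (article 8)? no; the water supply is from an approved source? yes; the establishment supplies food directly to the final consumer? no — 1 of 3 hold (need ≥2) → not satisfied.
article 9 — Critical Business: [a documented food-safety management system is in place? yes] OR [no products of animal origin are served? no] OR [the premises are registered with the local authority? no] → satisfied.
article 2 — Class-G Kitchen: [the establishment handles raw meat? yes] AND [the establishment operates from a mobile unit? yes] → satisfied.
article 7 — Class-A Kitchen: [Critical Business (article 9)? yes] OR [the establishment undertakes on-site processing? no] OR [Class-G Kitchen (article 2)? yes] → satisfied.
article 4 — Provisional Kitchen: [not a Provisional Business (article 11)? yes] OR [Class-A Kitchen (article 7)? yes] → satisfied.
article 3 — Authorised Outlet: [the establishment undertakes no on-site processing? yes] AND [the water supply is from an approved source? yes] → satisfied.
article 10 — Critical Undertaking: [the establishment imports ingredients from outside the territory? yes] AND [the water supply is not from an approved source? no] → not satisfied.
article 6 — Standard Establishment: [Authorised Outlet (article 3)? yes] AND [not a Critical Undertaking (article 10)? yes] → satisfied.
article 1 — Tier VI Business: Provisional Kitchen (article 4)? yes; the premises are registered with the local authority? no; Standard Establishment (article 6)? yes — 2 of 3 hold (need ≥2) → satisfied.

Yes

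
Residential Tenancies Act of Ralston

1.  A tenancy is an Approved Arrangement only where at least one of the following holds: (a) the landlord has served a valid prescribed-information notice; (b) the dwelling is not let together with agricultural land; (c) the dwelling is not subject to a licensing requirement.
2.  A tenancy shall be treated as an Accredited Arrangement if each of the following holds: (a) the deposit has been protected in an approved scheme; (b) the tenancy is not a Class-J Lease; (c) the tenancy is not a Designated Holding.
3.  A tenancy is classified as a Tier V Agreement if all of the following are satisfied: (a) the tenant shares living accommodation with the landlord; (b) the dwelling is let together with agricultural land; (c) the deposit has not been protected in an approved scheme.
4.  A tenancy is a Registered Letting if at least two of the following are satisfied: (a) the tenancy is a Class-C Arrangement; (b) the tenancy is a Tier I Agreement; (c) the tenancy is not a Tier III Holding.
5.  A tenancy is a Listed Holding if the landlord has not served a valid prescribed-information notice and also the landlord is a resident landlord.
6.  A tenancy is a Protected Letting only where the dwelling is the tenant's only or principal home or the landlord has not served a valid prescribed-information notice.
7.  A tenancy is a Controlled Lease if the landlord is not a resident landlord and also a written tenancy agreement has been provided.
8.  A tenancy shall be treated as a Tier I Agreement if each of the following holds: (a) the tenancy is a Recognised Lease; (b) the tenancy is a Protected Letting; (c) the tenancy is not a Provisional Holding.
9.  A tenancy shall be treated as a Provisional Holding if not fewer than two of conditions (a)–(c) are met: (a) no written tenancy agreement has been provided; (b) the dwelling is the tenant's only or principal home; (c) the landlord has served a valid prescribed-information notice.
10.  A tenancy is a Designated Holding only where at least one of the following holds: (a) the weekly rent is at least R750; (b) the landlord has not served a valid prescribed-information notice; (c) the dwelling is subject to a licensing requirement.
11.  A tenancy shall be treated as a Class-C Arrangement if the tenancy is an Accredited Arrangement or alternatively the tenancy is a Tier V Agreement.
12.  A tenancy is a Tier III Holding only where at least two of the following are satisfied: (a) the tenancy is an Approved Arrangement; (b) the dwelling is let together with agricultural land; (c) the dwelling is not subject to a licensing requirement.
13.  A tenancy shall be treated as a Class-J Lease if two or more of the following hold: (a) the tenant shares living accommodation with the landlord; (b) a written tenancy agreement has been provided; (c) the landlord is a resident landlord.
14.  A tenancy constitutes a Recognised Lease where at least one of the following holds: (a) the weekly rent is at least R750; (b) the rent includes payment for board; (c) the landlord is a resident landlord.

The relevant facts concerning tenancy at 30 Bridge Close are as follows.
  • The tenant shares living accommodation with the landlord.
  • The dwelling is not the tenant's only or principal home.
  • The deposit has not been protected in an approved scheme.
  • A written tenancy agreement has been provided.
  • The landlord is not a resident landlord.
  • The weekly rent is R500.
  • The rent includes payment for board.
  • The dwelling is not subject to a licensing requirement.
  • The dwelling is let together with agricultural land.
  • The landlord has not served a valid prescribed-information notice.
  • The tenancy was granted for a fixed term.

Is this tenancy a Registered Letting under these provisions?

Yes

paragraph 13 — Class-J Lease: the tenant shares living accommodation with the landlord? yes; a written tenancy agreement has been provided? yes; the landlord is a resident landlord? no — 2 of 3 hold (need ≥2) → satisfied.
paragraph 10 — Designated Holding: [weekly rent: R500 ≥ R750? no] OR [the landlord has not served a valid prescribed-information notice? yes] OR [the dwelling is subject to a licensing requirement? no] → satisfied.
paragraph 2 — Accredited Arrangement: [the deposit has been protected in an approved scheme? no] AND [not a Class-J Lease (paragraph 13)? no] AND [not a Designated Holding (paragraph 10)? no] → not satisfied.
paragraph 3 — Tier V Agreement: [the tenant shares living accommodation with the landlord? yes] AND [the dwelling is let together with agricultural land? yes] AND [the deposit has not been protected in an approved scheme? yes] → satisfied.
paragraph 11 — Class-C Arrangement: [Accredited Arrangement (paragraph 2)? no] OR [Tier V Agreement (paragraph 3)? yes] → satisfied.
paragraph 14 — Recognised Lease: [weekly rent: R500 ≥ R750? no] OR [the rent includes payment for board? yes] OR [the landlord is a resident landlord? no] → satisfied.
paragraph 6 — Protected Letting: [the dwelling is the tenant's only or principal home? no] OR [the landlord has not served a valid prescribed-information notice? yes] → satisfied.
paragraph 9 — Provisional Holding: no written tenancy agreement has been provided? no; the dwelling is the tenant's only or principal home? no; the landlord has served a valid prescribed-information notice? no — 0 of 3 hold (need ≥2) → not satisfied.
paragraph 8 — Tier I Agreement: [Recognised Lease (paragraph 14)? yes] AND [Protected Letting (paragraph 6)? yes] AND [not a Provisional Holding (paragraph 9)? yes] → satisfied.
paragraph 1 — Approved Arrangement: [the landlord has served a valid prescribed-information notice? no] OR [the dwelling is not let together with agricultural land? no] OR [the dwelling is not subject to a licensing requirement? yes] → satisfied.
paragraph 12 — Tier III Holding: Approved Arrangement (paragraph 1)? yes; the dwelling is let together with agricultural land? yes; the dwelling is not subject to a licensing requirement? yes — 3 of 3 hold (need ≥2) → satisfied.
paragraph 4 — Registered Letting: Class-C Arrangement (paragraph 11)? yes; Tier I Agreement (paragraph 8)? yes; not a Tier III Holding (paragraph 12)? no — 2 of 3 hold (need ≥2) → satisfied.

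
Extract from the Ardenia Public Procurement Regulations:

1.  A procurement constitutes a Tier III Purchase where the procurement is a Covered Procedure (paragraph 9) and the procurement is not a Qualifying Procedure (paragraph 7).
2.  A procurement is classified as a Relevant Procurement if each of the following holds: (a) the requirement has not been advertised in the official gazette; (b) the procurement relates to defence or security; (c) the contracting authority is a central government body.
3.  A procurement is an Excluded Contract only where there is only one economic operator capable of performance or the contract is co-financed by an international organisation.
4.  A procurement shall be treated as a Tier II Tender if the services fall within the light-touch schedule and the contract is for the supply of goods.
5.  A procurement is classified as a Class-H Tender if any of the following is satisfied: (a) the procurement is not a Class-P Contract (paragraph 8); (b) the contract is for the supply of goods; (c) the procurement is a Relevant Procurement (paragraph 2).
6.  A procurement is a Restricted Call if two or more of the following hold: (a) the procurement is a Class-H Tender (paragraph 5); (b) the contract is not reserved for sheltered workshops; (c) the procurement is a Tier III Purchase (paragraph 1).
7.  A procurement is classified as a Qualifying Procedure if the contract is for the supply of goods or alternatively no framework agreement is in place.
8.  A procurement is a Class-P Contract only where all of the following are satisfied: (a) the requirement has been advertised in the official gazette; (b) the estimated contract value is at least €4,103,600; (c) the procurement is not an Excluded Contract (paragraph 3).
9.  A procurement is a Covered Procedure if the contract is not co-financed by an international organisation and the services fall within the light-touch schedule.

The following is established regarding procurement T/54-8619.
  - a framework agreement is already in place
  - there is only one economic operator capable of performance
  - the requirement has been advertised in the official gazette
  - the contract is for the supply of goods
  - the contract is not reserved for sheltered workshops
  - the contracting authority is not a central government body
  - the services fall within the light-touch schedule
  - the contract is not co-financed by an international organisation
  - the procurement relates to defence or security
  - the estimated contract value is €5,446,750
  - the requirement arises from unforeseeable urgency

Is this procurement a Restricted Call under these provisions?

Yes

Under paragraph 3: there is only one economic operator capable of performance? yes; or the contract is co-financed by an international organisation? no. So the procurement is an Excluded Contract.
Under paragraph 8: the requirement has been advertised in the official gazette? yes; and estimated contract value: €5,446,750 ≥ €4,103,600? yes; and not an Excluded Contract (paragraph 3)? no. So the procurement is not a Class-P Contract.
Under paragraph 2: the requirement has not been advertised in the official gazette? no; and the procurement relates to defence or security? yes; and the contracting authority is a central government body? no. So the procurement is not a Relevant Procurement.
Under paragraph 5: not a Class-P Contract (paragraph 8)? yes; or the contract is for the supply of goods? yes; or Relevant Procurement (paragraph 2)? no. So the procurement is a Class-H Tender.
Under paragraph 9: the contract is not co-financed by an international organisation? yes; and the services fall within the light-touch schedule? yes. So the procurement is a Covered Procedure.
Under paragraph 7: the contract is for the supply of goods? yes; or no framework agreement is in place? no. So the procurement is a Qualifying Procedure.
Under paragraph 1: Covered Procedure (paragraph 9)? yes; and not a Qualifying Procedure (paragraph 7)? no. So the procurement is not a Tier III Purchase.
Under paragraph 6: Class-H Tender (paragraph 5)? yes; the contract is not reserved for sheltered workshops? yes; Tier III Purchase (paragraph 1)? no — 2 of 3 hold (need ≥2) → satisfied.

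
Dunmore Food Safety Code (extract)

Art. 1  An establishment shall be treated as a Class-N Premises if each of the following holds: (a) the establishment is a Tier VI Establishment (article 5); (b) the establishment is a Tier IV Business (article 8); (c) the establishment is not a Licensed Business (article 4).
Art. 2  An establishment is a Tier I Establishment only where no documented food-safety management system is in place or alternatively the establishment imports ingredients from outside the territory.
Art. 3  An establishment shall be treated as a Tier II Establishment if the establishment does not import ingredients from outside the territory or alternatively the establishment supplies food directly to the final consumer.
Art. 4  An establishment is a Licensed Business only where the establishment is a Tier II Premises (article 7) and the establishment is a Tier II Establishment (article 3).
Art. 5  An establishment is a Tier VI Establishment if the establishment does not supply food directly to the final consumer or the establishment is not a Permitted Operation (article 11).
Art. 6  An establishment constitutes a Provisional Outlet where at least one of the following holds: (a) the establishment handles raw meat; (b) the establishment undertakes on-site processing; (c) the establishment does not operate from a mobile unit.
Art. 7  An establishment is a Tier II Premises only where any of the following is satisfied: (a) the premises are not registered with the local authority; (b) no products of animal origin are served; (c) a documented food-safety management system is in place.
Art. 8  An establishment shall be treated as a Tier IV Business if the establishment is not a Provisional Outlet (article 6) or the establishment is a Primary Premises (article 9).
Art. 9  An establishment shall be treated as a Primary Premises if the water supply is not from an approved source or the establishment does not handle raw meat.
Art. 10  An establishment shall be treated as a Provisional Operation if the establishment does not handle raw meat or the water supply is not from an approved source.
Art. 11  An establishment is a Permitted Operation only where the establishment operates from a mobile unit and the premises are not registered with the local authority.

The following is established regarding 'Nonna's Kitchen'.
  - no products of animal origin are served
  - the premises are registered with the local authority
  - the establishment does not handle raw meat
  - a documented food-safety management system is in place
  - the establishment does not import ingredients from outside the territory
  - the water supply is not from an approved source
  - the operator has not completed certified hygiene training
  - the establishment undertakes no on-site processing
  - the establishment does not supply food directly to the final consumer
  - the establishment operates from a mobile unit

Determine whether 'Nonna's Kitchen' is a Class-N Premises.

No

article 11 — Permitted Operation: [the establishment operates from a mobile unit? yes] AND [the premises are not registered with the local authority? no] → not satisfied.
article 5 — Tier VI Establishment: [the establishment does not supply food directly to the final consumer? yes] OR [not a Permitted Operation (article 11)? yes] → satisfied.
article 6 — Provisional Outlet: [the establishment handles raw meat? no] OR [the establishment undertakes on-site processing? no] OR [the establishment does not operate from a mobile unit? no] → not satisfied.
article 9 — Primary Premises: [the water supply is not from an approved source? yes] OR [the establishment does not handle raw meat? yes] → satisfied.
article 8 — Tier IV Business: [not a Provisional Outlet (article 6)? yes] OR [Primary Premises (article 9)? yes] → satisfied.
article 7 — Tier II Premises: [the premises are not registered with the local authority? no] OR [no products of animal origin are served? yes] OR [a documented food-safety management system is in place? yes] → satisfied.
article 3 — Tier II Establishment: [the establishment does not import ingredients from outside the territory? yes] OR [the establishment supplies food directly to the final consumer? no] → satisfied.
article 4 — Licensed Business: [Tier II Premises (article 7)? yes] AND [Tier II Establishment (article 3)? yes] → satisfied.
article 1 — Class-N Premises: [Tier VI Establishment (article 5)? yes] AND [Tier IV Business (article 8)? yes] AND [not a Licensed Business (article 4)? no] → not satisfied.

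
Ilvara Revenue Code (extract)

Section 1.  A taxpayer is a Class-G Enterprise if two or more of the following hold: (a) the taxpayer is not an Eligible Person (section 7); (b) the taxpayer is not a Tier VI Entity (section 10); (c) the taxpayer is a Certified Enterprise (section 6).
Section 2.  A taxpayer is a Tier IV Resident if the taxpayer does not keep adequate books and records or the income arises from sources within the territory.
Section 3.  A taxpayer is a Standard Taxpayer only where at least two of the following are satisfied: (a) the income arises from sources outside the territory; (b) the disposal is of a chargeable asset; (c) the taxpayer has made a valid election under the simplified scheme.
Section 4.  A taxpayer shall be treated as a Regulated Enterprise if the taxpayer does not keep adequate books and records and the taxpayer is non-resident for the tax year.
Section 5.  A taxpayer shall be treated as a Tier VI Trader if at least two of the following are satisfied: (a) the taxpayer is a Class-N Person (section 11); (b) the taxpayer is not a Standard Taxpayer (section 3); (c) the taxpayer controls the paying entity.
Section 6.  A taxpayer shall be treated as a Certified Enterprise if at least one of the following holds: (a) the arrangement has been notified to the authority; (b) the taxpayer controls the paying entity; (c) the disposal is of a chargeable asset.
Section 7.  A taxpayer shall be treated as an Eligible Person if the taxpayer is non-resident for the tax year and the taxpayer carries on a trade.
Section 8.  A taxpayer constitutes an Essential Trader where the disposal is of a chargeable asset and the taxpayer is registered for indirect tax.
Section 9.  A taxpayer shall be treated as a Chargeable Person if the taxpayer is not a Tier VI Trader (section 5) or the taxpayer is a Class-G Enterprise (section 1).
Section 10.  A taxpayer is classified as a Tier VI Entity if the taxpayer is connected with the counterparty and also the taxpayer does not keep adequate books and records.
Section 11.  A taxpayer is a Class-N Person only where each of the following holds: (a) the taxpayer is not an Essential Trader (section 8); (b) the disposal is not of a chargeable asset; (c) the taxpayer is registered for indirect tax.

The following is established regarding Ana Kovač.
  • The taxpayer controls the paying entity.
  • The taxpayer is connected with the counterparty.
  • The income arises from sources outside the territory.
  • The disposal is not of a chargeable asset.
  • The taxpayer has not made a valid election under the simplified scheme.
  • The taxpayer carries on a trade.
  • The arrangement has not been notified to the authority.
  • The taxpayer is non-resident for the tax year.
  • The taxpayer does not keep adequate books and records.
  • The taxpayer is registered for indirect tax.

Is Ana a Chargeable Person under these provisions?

section 8 — Essential Trader: [the disposal is of a chargeable asset? no] AND [the taxpayer is registered for indirect tax? yes] → not satisfied.
section 11 — Class-N Person: [not an Essential Trader (section 8)? yes] AND [the disposal is not of a chargeable asset? yes] AND [the taxpayer is registered for indirect tax? yes] → satisfied.
section 3 — Standard Taxpayer: the income arises from sources outside the territory? yes; the disposal is of a chargeable asset? no; the taxpayer has made a valid election under the simplified scheme? no — 1 of 3 hold (need ≥2) → not satisfied.
section 5 — Tier VI Trader: Class-N Person (section 11)? yes; not a Standard Taxpayer (section 3)? yes; the taxpayer controls the paying entity? yes — 3 of 3 hold (need ≥2) → satisfied.
section 7 — Eligible Person: [the taxpayer is non-resident for the tax year? yes] AND [the taxpayer carries on a trade? yes] → satisfied.
section 10 — Tier VI Entity: [the taxpayer is connected with the counterparty? yes] AND [the taxpayer does not keep adequate books and records? yes] → satisfied.
section 6 — Certified Enterprise: [the arrangement has been notified to the authority? no] OR [the taxpayer controls the paying entity? yes] OR [the disposal is of a chargeable asset? no] → satisfied.
section 1 — Class-G Enterprise: not an Eligible Person (section 7)? no; not a Tier VI Entity (section 10)? no; Certified Enterprise (section 6)? yes — 1 of 3 hold (need ≥2) → not satisfied.
section 9 — Chargeable Person: [not a Tier VI Trader (section 5)? no] OR [Class-G Enterprise (section 1)? no] → not satisfied.

No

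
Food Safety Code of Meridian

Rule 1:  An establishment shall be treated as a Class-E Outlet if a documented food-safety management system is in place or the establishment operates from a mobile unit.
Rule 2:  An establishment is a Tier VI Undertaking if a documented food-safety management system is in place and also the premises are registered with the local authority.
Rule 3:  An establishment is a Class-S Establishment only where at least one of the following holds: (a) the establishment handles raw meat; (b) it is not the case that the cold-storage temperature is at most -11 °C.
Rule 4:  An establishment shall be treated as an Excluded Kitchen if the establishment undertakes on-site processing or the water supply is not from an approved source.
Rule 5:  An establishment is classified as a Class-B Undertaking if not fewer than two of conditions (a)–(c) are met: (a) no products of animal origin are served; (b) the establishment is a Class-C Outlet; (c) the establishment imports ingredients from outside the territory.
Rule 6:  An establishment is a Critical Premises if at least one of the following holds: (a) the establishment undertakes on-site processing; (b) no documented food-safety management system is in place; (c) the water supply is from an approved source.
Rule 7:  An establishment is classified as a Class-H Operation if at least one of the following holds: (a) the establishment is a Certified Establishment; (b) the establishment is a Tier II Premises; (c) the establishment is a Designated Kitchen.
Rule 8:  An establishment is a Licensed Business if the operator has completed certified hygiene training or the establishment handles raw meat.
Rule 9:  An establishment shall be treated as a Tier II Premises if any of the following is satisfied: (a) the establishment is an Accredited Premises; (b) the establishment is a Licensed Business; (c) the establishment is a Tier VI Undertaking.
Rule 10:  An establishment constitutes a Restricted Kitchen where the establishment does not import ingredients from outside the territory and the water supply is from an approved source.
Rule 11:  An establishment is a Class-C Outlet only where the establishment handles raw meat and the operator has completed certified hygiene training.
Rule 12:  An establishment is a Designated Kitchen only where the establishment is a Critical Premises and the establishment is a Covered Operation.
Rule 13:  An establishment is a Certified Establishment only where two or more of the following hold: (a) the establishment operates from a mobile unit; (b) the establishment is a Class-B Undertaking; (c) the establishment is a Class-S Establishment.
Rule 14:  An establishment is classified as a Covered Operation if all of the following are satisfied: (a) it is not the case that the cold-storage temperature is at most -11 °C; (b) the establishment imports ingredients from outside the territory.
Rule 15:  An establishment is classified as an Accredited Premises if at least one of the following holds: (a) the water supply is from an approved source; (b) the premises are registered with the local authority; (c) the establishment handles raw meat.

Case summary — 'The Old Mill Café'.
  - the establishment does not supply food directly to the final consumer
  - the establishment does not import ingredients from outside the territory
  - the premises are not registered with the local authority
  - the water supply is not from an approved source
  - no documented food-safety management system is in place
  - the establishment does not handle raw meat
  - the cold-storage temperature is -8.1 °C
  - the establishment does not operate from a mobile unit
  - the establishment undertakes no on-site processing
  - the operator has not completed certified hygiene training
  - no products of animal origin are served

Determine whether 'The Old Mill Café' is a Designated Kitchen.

rule 6 — Critical Premises: [the establishment undertakes on-site processing? no] OR [no documented food-safety management system is in place? yes] OR [the water supply is from an approved source? no] → satisfied.
rule 14 — Covered Operation: [cold-storage temperature: -8.1 °C ≤ -11 °C? no, so negated condition yes] AND [the establishment imports ingredients from outside the territory? no] → not satisfied.
rule 12 — Designated Kitchen: [Critical Premises (rule 6)? yes] AND [Covered Operation (rule 14)? no] → not satisfied.

No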